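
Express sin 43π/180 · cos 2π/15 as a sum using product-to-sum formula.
sin 43π/180 cos 2π/15 = (1/2)[sin(43π/180+2π/15) + sin(43π/180-2π/15)]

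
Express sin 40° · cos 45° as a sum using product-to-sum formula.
sin 40° cos 45° = (1/2)[sin(40°+45°) + sin(40°-45°)]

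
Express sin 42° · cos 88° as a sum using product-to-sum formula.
sin 42° cos 88° = (1/2)[sin(42°+88°) + sin(42°-88°)]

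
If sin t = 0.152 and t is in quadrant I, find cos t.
cos t = 0.9884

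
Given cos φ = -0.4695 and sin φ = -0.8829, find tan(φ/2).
tan(φ/2) = sin φ / (1 + cos φ) = -1.664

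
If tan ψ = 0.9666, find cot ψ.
cot ψ = 1/tan ψ = 1.035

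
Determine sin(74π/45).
sin(74π/45) = -0.8988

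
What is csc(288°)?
csc(288°) = -1.051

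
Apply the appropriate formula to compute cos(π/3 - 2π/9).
cos(π/3 - 2π/9) = cos π/3 cos 2π/9 + sin π/3 sin 2π/9 = 0.9397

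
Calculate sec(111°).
sec(111°) = -2.79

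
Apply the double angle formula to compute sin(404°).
sin(404°) = 2 sin 202° cos 202° = 0.6947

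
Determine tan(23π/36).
tan(23π/36) = -2.145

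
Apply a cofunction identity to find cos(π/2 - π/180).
cos(π/2 - π/180) = sin(π/180) = 0.01745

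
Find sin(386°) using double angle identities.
sin(386°) = 2 sin 193° cos 193° = 0.4384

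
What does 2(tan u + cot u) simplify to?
2(tan u + cot u) = 2(sec u csc u) (using Quotient identities)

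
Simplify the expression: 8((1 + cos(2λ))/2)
8((1 + cos(2λ))/2) = 8(cos²λ) (using Power reduction)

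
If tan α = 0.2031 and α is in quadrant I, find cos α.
cos α = 0.98 (using tan²α + 1 = sec²α)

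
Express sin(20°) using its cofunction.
sin(20°) = cos(90° - 20°) = cos(70°)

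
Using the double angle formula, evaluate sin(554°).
sin(554°) = 2 sin 277° cos 277° = -0.2419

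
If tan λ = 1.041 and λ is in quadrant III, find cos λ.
cos λ = -0.6928 (using tan²λ + 1 = sec²λ)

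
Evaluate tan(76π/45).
tan(76π/45) = -1.483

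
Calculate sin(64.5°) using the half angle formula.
sin(64.5°) = √((1 - cos 129°)/2) = 0.9026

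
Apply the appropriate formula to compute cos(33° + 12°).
cos(33° + 12°) = cos 33° cos 12° - sin 33° sin 12° = √2/2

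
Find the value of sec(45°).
sec(45°) = √2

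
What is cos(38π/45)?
cos(38π/45) = -0.8829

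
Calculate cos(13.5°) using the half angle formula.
cos(13.5°) = √((1 + cos 27°)/2) = 0.9724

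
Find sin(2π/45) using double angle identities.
sin(2π/45) = 2 sin π/45 cos π/45 = 0.1392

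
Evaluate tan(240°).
tan(240°) = √3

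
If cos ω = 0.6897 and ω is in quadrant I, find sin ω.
sin ω = 0.7241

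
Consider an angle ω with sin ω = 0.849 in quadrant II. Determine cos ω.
cos ω = ±√(1 - sin²ω) = -0.5284 (negative in QII)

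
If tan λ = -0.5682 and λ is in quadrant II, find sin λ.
sin λ = 0.494 (using tan²λ + 1 = sec²λ)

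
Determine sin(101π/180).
sin(101π/180) = 0.9816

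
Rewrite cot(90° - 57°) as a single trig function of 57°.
cot(90° - 57°) = tan(57°)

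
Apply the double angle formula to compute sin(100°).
sin(100°) = 2 sin 50° cos 50° = 0.9848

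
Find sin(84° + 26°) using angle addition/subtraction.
sin(84° + 26°) = sin 84° cos 26° + cos 84° sin 26° = 0.9397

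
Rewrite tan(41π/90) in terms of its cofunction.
tan(41π/90) = cot(π/2 - 41π/90) = cot(2π/45)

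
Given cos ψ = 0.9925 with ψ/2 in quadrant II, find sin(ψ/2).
sin(ψ/2) = ±√((1 - cos ψ)/2); positive since ψ/2 ∈ QII, so sin(ψ/2) = 0.06124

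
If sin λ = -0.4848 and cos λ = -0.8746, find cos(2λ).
cos(2λ) = cos²λ - sin²λ = 0.5299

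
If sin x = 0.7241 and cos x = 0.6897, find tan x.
tan x = sin x / cos x = 1.05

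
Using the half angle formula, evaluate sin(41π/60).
sin(41π/60) = √((1 - cos 41π/30)/2) = 0.8387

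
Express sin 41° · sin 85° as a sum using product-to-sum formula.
sin 41° sin 85° = (1/2)[cos(41°-85°) - cos(41°+85°)]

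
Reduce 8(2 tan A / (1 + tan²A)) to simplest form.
8(2 tan A / (1 + tan²A)) = 8(sin(2A)) (using Double angle)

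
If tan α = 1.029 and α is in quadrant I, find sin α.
sin α = 0.7171 (using tan²α + 1 = sec²α)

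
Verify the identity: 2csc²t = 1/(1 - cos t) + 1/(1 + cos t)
RHS = [(1 + cos t) + (1 - cos t)] / [(1 - cos t)(1 + cos t)] = 2/(1 - cos²t) = 2/sin²t = 2csc²t = LHS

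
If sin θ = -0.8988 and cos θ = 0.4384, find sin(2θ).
sin(2θ) = 2 sin θ cos θ = -0.7881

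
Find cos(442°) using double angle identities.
cos(442°) = cos²221° - sin²221° = 0.1392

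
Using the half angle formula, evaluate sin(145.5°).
sin(145.5°) = √((1 - cos 291°)/2) = 0.5664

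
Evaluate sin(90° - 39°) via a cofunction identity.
sin(90° - 39°) = cos(39°) = 0.7771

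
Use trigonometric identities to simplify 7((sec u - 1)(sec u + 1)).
7((sec u - 1)(sec u + 1)) = 7(tan²u) (using Diff. of squares)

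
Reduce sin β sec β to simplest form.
sin β sec β = tan β (using Reciprocal + quotient)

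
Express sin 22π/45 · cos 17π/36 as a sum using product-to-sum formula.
sin 22π/45 cos 17π/36 = (1/2)[sin(22π/45+17π/36) + sin(22π/45-17π/36)]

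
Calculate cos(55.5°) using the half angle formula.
cos(55.5°) = √((1 + cos 111°)/2) = 0.5664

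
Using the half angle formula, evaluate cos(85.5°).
cos(85.5°) = √((1 + cos 171°)/2) = 0.07846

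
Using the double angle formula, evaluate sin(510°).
sin(510°) = 2 sin 255° cos 255° = 1/2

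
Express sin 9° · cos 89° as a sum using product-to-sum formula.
sin 9° cos 89° = (1/2)[sin(9°+89°) + sin(9°-89°)]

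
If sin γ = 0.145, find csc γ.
csc γ = 1/sin γ = 6.897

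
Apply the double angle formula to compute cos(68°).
cos(68°) = 2cos²34° - 1 = 0.3746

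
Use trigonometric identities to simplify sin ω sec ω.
sin ω sec ω = tan ω (using Reciprocal + quotient)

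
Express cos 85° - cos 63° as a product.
cos 85° - cos 63° = -2 sin(74°) sin(11°)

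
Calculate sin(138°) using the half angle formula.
sin(138°) = √((1 - cos 276°)/2) = 0.6691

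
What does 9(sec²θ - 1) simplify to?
9(sec²θ - 1) = 9(tan²θ) (using Pythagorean identity)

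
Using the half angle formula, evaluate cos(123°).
cos(123°) = -√((1 + cos 246°)/2) = -0.5446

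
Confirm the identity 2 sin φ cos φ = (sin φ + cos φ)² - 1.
RHS = sin²φ + 2 sin φ cos φ + cos²φ - 1 = (sin²φ + cos²φ) + 2 sin φ cos φ - 1 = 1 + 2 sin φ cos φ - 1 = 2 sin φ cos φ = LHS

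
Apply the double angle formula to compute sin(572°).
sin(572°) = 2 sin 286° cos 286° = -0.5299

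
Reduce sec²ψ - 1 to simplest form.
sec²ψ - 1 = tan²ψ (using Pythagorean identity)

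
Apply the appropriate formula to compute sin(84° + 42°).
sin(84° + 42°) = sin 84° cos 42° + cos 84° sin 42° = 0.809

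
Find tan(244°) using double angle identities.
tan(244°) = 2 tan 122° / (1 - tan²122°) = 2.05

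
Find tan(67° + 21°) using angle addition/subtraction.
tan(67° + 21°) = (tan 67° + tan 21°)/(1 - tan 67° tan 21°) = 28.64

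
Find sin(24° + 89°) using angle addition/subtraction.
sin(24° + 89°) = sin 24° cos 89° + cos 24° sin 89° = 0.9205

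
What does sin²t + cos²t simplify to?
sin²t + cos²t = 1 (using Pythagorean identity)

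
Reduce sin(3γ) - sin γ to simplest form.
sin(3γ) - sin γ = 2 cos(2γ) sin γ (using Sum-to-product)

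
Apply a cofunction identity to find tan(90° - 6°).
tan(90° - 6°) = cot(6°) = 9.514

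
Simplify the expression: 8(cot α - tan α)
8(cot α - tan α) = 8(2 cot(2α)) (using Double angle)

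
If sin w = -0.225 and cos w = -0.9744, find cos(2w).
cos(2w) = cos²w - sin²w = 0.8988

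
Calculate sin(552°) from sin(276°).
sin(552°) = 2 sin 276° cos 276° = -0.2079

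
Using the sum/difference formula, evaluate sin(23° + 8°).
sin(23° + 8°) = sin 23° cos 8° + cos 23° sin 8° = 0.515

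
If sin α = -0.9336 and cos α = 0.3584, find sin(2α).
sin(2α) = 2 sin α cos α = -0.6692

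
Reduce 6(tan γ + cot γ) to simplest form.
6(tan γ + cot γ) = 6(sec γ csc γ) (using Quotient identities)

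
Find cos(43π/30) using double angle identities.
cos(43π/30) = cos²43π/60 - sin²43π/60 = -0.2079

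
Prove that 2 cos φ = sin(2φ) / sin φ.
RHS = 2 sin φ cos φ / sin φ = 2 cos φ = LHS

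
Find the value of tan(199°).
tan(199°) = 0.3443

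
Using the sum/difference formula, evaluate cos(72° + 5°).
cos(72° + 5°) = cos 72° cos 5° - sin 72° sin 5° = 0.225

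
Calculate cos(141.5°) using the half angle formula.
cos(141.5°) = -√((1 + cos 283°)/2) = -0.7826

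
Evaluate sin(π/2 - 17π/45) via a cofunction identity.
sin(π/2 - 17π/45) = cos(17π/45) = 0.3746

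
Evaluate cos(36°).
cos(36°) = 0.809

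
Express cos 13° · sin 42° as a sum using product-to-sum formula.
cos 13° sin 42° = (1/2)[sin(13°+42°) - sin(13°-42°)]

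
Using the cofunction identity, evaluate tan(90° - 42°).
tan(90° - 42°) = cot(42°) = 1.111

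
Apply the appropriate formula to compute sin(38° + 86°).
sin(38° + 86°) = sin 38° cos 86° + cos 38° sin 86° = 0.829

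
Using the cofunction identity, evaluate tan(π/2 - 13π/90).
tan(π/2 - 13π/90) = cot(13π/90) = 2.05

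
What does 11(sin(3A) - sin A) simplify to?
11(sin(3A) - sin A) = 11(2 cos(2A) sin A) (using Sum-to-product)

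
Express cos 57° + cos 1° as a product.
cos 57° + cos 1° = 2 cos(29°) cos(28°)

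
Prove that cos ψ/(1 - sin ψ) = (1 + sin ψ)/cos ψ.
RHS = (1 + sin ψ)(1 - sin ψ) / (cos ψ(1 - sin ψ)) = (1 - sin²ψ) / (cos ψ(1 - sin ψ)) = cos²ψ / (cos ψ(1 - sin ψ)) = cos ψ/(1 - sin ψ) = LHS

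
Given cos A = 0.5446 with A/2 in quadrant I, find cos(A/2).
cos(A/2) = ±√((1 + cos A)/2); positive since A/2 ∈ QI, so cos(A/2) = 0.8788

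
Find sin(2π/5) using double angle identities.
sin(2π/5) = 2 sin π/5 cos π/5 = 0.9511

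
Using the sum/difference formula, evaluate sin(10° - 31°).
sin(10° - 31°) = sin 10° cos 31° - cos 10° sin 31° = -0.3584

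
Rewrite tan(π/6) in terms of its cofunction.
tan(π/6) = cot(π/2 - π/6) = cot(π/3)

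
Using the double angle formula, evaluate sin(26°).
sin(26°) = 2 sin 13° cos 13° = 0.4384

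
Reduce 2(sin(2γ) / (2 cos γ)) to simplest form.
2(sin(2γ) / (2 cos γ)) = 2(sin γ) (using Double angle)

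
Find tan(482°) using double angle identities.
tan(482°) = 2 tan 241° / (1 - tan²241°) = -1.6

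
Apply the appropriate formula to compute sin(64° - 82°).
sin(64° - 82°) = sin 64° cos 82° - cos 64° sin 82° = -0.309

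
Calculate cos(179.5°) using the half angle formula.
cos(179.5°) = -√((1 + cos 359°)/2) = -1.0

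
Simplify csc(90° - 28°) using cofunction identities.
csc(90° - 28°) = sec(28°)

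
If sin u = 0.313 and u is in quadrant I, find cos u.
cos u = 0.9498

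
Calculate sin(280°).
sin(280°) = -0.9848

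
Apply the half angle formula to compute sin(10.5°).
sin(10.5°) = √((1 - cos 21°)/2) = 0.1822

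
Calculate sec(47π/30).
sec(47π/30) = 4.81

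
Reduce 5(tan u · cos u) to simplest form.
5(tan u · cos u) = 5(sin u) (using Quotient identity)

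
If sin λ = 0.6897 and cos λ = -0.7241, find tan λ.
tan λ = sin λ / cos λ = -0.9525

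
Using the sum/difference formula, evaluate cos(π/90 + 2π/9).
cos(π/90 + 2π/9) = cos π/90 cos 2π/9 - sin π/90 sin 2π/9 = 0.7431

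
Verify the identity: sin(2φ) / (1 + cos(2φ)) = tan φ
LHS = 2 sin φ cos φ / (2cos²φ) = sin φ/cos φ = tan φ = RHS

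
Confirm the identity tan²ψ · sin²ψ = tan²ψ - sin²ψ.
RHS = sin²ψ/cos²ψ - sin²ψ = sin²ψ(1/cos²ψ - 1) = sin²ψ · (1 - cos²ψ)/cos²ψ = sin²ψ · sin²ψ/cos²ψ = sin²ψ · tan²ψ = LHS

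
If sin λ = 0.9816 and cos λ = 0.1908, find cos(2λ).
cos(2λ) = cos²λ - sin²λ = -0.9271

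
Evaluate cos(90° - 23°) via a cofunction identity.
cos(90° - 23°) = sin(23°) = 0.3907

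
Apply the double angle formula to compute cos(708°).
cos(708°) = cos²354° - sin²354° = 0.9781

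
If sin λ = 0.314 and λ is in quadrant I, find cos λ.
cos λ = 0.9494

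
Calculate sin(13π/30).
sin(13π/30) = 0.9781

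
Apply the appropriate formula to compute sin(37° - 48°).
sin(37° - 48°) = sin 37° cos 48° - cos 37° sin 48° = -0.1908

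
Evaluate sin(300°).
sin(300°) = -√3/2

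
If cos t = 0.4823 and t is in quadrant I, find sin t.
sin t = 0.876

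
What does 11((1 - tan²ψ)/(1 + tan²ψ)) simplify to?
11((1 - tan²ψ)/(1 + tan²ψ)) = 11(cos(2ψ)) (using Double angle)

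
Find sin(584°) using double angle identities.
sin(584°) = 2 sin 292° cos 292° = -0.6947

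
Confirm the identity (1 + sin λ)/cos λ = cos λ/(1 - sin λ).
LHS = (1 + sin λ)(1 - sin λ) / (cos λ(1 - sin λ)) = (1 - sin²λ) / (cos λ(1 - sin λ)) = cos²λ / (cos λ(1 - sin λ)) = cos λ/(1 - sin λ) = RHS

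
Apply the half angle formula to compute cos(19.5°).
cos(19.5°) = √((1 + cos 39°)/2) = 0.9426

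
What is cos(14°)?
cos(14°) = 0.9703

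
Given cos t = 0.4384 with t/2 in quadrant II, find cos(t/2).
cos(t/2) = ±√((1 + cos t)/2); negative since t/2 ∈ QII, so cos(t/2) = -0.8481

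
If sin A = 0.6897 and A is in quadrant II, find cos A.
cos A = -0.7241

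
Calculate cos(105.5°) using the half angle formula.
cos(105.5°) = -√((1 + cos 211°)/2) = -0.2672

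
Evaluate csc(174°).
csc(174°) = 9.567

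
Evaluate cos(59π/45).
cos(59π/45) = -0.5592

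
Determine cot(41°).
cot(41°) = 1.15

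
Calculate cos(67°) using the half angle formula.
cos(67°) = √((1 + cos 134°)/2) = 0.3907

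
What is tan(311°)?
tan(311°) = -1.15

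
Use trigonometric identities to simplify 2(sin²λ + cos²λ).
2(sin²λ + cos²λ) = 2 (using Pythagorean identity)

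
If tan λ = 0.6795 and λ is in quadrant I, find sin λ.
sin λ = 0.562 (using tan²λ + 1 = sec²λ)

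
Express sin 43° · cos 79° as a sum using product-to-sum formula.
sin 43° cos 79° = (1/2)[sin(43°+79°) + sin(43°-79°)]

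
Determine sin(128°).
sin(128°) = 0.788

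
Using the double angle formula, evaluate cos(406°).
cos(406°) = cos²203° - sin²203° = 0.6947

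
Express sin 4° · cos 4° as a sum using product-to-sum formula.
sin 4° cos 4° = (1/2)[sin(4°+4°) + sin(4°-4°)]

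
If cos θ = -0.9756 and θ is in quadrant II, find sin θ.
sin θ = 0.2196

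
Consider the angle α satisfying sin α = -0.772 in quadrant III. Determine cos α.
cos α = ±√(1 - sin²α) = -0.6356 (negative in QIII)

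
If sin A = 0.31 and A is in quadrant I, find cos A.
cos A = 0.9507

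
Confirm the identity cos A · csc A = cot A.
LHS = cos A · (1/sin A) = cos A/sin A = cot A = RHS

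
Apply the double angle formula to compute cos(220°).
cos(220°) = cos²110° - sin²110° = -0.766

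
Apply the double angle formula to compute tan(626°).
tan(626°) = 2 tan 313° / (1 - tan²313°) = 14.3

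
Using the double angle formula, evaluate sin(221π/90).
sin(221π/90) = 2 sin 221π/180 cos 221π/180 = 0.9903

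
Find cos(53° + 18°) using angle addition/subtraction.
cos(53° + 18°) = cos 53° cos 18° - sin 53° sin 18° = 0.3256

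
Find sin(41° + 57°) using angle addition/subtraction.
sin(41° + 57°) = sin 41° cos 57° + cos 41° sin 57° = 0.9903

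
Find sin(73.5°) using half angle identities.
sin(73.5°) = √((1 - cos 147°)/2) = 0.9588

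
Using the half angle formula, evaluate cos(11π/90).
cos(11π/90) = √((1 + cos 11π/45)/2) = 0.9272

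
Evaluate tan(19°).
tan(19°) = 0.3443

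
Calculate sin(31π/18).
sin(31π/18) = -0.766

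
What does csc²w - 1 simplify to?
csc²w - 1 = cot²w (using Pythagorean identity)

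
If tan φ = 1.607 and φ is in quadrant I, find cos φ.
cos φ = 0.5283 (using tan²φ + 1 = sec²φ)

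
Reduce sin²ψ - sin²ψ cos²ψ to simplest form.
sin²ψ - sin²ψ cos²ψ = sin⁴ψ (using Factoring)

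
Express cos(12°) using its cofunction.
cos(12°) = sin(90° - 12°) = sin(78°)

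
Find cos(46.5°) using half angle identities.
cos(46.5°) = √((1 + cos 93°)/2) = 0.6884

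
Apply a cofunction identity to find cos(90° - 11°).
cos(90° - 11°) = sin(11°) = 0.1908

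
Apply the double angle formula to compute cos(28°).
cos(28°) = cos²14° - sin²14° = 0.8829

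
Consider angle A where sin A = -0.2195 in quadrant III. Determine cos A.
cos A = ±√(1 - sin²A) = -0.9756 (negative in QIII)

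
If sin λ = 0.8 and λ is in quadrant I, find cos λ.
cos λ = 0.6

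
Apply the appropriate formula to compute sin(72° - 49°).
sin(72° - 49°) = sin 72° cos 49° - cos 72° sin 49° = 0.3907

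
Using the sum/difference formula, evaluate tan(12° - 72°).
tan(12° - 72°) = (tan 12° - tan 72°)/(1 + tan 12° tan 72°) = -√3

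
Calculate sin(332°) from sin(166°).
sin(332°) = 2 sin 166° cos 166° = -0.4695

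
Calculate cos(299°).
cos(299°) = 0.4848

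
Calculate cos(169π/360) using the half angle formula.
cos(169π/360) = √((1 + cos 169π/180)/2) = 0.09585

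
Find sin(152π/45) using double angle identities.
sin(152π/45) = 2 sin 76π/45 cos 76π/45 = -0.9272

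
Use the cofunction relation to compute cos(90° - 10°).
cos(90° - 10°) = sin(10°) = 0.1736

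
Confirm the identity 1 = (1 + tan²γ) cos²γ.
RHS = sec²γ · cos²γ = (1/cos²γ) · cos²γ = 1 = LHS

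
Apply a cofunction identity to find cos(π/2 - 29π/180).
cos(π/2 - 29π/180) = sin(29π/180) = 0.4848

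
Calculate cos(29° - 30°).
cos(29° - 30°) = cos 29° cos 30° + sin 29° sin 30° = 0.9998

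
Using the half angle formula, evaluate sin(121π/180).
sin(121π/180) = √((1 - cos 121π/90)/2) = 0.8572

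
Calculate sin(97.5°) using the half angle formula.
sin(97.5°) = √((1 - cos 195°)/2) = 0.9914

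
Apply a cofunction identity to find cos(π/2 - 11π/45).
cos(π/2 - 11π/45) = sin(11π/45) = 0.6947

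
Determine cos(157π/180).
cos(157π/180) = -0.9205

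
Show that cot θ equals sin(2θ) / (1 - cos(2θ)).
RHS = 2 sin θ cos θ / (2sin²θ) = cos θ/sin θ = cot θ = LHS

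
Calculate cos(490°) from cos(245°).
cos(490°) = cos²245° - sin²245° = -0.6428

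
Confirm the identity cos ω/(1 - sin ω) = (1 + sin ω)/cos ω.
RHS = (1 + sin ω)(1 - sin ω) / (cos ω(1 - sin ω)) = (1 - sin²ω) / (cos ω(1 - sin ω)) = cos²ω / (cos ω(1 - sin ω)) = cos ω/(1 - sin ω) = LHS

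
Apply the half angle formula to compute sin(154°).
sin(154°) = √((1 - cos 308°)/2) = 0.4384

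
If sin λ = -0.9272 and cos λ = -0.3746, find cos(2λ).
cos(2λ) = cos²λ - sin²λ = -0.7194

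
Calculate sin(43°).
sin(43°) = 0.682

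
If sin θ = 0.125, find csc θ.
csc θ = 1/sin θ = 8.0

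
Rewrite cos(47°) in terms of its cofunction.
cos(47°) = sin(90° - 47°) = sin(43°)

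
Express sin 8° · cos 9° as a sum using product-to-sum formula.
sin 8° cos 9° = (1/2)[sin(8°+9°) + sin(8°-9°)]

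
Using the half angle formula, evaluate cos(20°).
cos(20°) = √((1 + cos 40°)/2) = 0.9397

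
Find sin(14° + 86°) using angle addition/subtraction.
sin(14° + 86°) = sin 14° cos 86° + cos 14° sin 86° = 0.9848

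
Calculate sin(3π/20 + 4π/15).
sin(3π/20 + 4π/15) = sin 3π/20 cos 4π/15 + cos 3π/20 sin 4π/15 = (√6+√2)/4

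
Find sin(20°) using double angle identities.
sin(20°) = 2 sin 10° cos 10° = 0.342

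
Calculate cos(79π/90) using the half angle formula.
cos(79π/90) = -√((1 + cos 79π/45)/2) = -0.9272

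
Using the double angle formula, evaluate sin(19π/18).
sin(19π/18) = 2 sin 19π/36 cos 19π/36 = -0.1736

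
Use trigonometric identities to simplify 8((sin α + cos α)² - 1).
8((sin α + cos α)² - 1) = 8(sin(2α)) (using Pythagorean + double angle)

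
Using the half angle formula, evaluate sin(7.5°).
sin(7.5°) = √((1 - cos 15°)/2) = 0.1305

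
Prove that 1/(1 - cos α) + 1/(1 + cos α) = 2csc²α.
LHS = [(1 + cos α) + (1 - cos α)] / [(1 - cos α)(1 + cos α)] = 2/(1 - cos²α) = 2/sin²α = 2csc²α = RHS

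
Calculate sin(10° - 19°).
sin(10° - 19°) = sin 10° cos 19° - cos 10° sin 19° = -0.1564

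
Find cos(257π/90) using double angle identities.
cos(257π/90) = cos²257π/180 - sin²257π/180 = -0.8988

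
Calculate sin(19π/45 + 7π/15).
sin(19π/45 + 7π/15) = sin 19π/45 cos 7π/15 + cos 19π/45 sin 7π/15 = 0.342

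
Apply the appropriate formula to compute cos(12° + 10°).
cos(12° + 10°) = cos 12° cos 10° - sin 12° sin 10° = 0.9272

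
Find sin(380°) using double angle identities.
sin(380°) = 2 sin 190° cos 190° = 0.342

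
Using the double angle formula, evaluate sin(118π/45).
sin(118π/45) = 2 sin 59π/45 cos 59π/45 = 0.9272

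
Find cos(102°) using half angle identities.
cos(102°) = -√((1 + cos 204°)/2) = -0.2079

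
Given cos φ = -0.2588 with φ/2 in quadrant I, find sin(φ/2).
sin(φ/2) = ±√((1 - cos φ)/2); positive since φ/2 ∈ QI, so sin(φ/2) = 0.7933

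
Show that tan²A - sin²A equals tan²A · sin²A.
LHS = sin²A/cos²A - sin²A = sin²A(1/cos²A - 1) = sin²A · (1 - cos²A)/cos²A = sin²A · sin²A/cos²A = sin²A · tan²A = RHS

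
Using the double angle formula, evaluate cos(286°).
cos(286°) = cos²143° - sin²143° = 0.2756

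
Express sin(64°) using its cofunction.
sin(64°) = cos(90° - 64°) = cos(26°)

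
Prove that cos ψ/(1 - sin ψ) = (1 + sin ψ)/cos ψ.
RHS = (1 + sin ψ)(1 - sin ψ) / (cos ψ(1 - sin ψ)) = (1 - sin²ψ) / (cos ψ(1 - sin ψ)) = cos²ψ / (cos ψ(1 - sin ψ)) = cos ψ/(1 - sin ψ) = LHS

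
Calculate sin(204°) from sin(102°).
sin(204°) = 2 sin 102° cos 102° = -0.4067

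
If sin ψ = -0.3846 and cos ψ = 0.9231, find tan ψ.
tan ψ = sin ψ / cos ψ = -0.4166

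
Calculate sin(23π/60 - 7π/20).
sin(23π/60 - 7π/20) = sin 23π/60 cos 7π/20 - cos 23π/60 sin 7π/20 = 0.1045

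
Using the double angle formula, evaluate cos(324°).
cos(324°) = cos²162° - sin²162° = 0.809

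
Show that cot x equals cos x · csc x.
RHS = cos x · (1/sin x) = cos x/sin x = cot x = LHS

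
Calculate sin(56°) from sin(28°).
sin(56°) = 2 sin 28° cos 28° = 0.829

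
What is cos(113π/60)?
cos(113π/60) = 0.9336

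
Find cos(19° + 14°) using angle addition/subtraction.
cos(19° + 14°) = cos 19° cos 14° - sin 19° sin 14° = 0.8387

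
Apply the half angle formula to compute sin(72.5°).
sin(72.5°) = √((1 - cos 145°)/2) = 0.9537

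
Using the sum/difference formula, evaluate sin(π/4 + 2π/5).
sin(π/4 + 2π/5) = sin π/4 cos 2π/5 + cos π/4 sin 2π/5 = 0.891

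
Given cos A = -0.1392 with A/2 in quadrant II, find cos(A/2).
cos(A/2) = ±√((1 + cos A)/2); negative since A/2 ∈ QII, so cos(A/2) = -0.656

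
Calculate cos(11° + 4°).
cos(11° + 4°) = cos 11° cos 4° - sin 11° sin 4° = (√6+√2)/4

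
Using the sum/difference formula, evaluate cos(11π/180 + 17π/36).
cos(11π/180 + 17π/36) = cos 11π/180 cos 17π/36 - sin 11π/180 sin 17π/36 = -0.1045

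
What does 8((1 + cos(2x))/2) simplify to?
8((1 + cos(2x))/2) = 8(cos²x) (using Power reduction)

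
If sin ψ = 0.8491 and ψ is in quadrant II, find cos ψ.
cos ψ = -0.5282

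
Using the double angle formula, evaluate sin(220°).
sin(220°) = 2 sin 110° cos 110° = -0.6428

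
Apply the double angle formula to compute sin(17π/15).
sin(17π/15) = 2 sin 17π/30 cos 17π/30 = -0.4067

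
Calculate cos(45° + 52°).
cos(45° + 52°) = cos 45° cos 52° - sin 45° sin 52° = -0.1219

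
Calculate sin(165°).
sin(165°) = (√6-√2)/4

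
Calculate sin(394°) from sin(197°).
sin(394°) = 2 sin 197° cos 197° = 0.5592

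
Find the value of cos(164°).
cos(164°) = -0.9613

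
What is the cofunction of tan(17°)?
tan(17°) = cot(90° - 17°) = cot(73°)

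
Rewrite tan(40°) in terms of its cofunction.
tan(40°) = cot(90° - 40°) = cot(50°)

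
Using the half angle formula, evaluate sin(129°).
sin(129°) = √((1 - cos 258°)/2) = 0.7771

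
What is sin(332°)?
sin(332°) = -0.4695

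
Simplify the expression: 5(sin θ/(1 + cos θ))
5(sin θ/(1 + cos θ)) = 5(tan(θ/2)) (using Half angle)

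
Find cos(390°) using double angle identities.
cos(390°) = 2cos²195° - 1 = √3/2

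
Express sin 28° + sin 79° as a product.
sin 28° + sin 79° = 2 sin(53.5°) cos(-25.5°)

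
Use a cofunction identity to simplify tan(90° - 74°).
tan(90° - 74°) = cot(74°)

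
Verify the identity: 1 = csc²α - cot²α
RHS = 1/sin²α - cos²α/sin²α = (1 - cos²α)/sin²α = sin²α/sin²α = 1 = LHS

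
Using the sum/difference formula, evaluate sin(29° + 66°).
sin(29° + 66°) = sin 29° cos 66° + cos 29° sin 66° = 0.9962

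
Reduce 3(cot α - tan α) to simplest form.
3(cot α - tan α) = 3(2 cot(2α)) (using Double angle)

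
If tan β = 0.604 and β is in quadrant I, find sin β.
sin β = 0.517 (using tan²β + 1 = sec²β)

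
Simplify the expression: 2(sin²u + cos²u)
2(sin²u + cos²u) = 2 (using Pythagorean identity)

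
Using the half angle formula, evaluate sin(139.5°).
sin(139.5°) = √((1 - cos 279°)/2) = 0.6494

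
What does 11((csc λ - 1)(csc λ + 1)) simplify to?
11((csc λ - 1)(csc λ + 1)) = 11(cot²λ) (using Diff. of squares)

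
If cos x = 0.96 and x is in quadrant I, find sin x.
sin x = 0.28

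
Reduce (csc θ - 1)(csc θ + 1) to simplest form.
(csc θ - 1)(csc θ + 1) = cot²θ (using Diff. of squares)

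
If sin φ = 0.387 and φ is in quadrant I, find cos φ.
cos φ = 0.9221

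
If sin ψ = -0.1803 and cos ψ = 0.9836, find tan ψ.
tan ψ = sin ψ / cos ψ = -0.1833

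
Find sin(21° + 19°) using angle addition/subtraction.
sin(21° + 19°) = sin 21° cos 19° + cos 21° sin 19° = 0.6428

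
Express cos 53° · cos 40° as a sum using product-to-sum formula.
cos 53° cos 40° = (1/2)[cos(53°-40°) + cos(53°+40°)]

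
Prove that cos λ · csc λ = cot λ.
LHS = cos λ · (1/sin λ) = cos λ/sin λ = cot λ = RHS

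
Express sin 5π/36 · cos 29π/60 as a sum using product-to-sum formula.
sin 5π/36 cos 29π/60 = (1/2)[sin(5π/36+29π/60) + sin(5π/36-29π/60)]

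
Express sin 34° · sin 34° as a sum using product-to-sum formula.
sin 34° sin 34° = (1/2)[cos(34°-34°) - cos(34°+34°)]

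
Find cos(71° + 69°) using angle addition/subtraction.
cos(71° + 69°) = cos 71° cos 69° - sin 71° sin 69° = -0.766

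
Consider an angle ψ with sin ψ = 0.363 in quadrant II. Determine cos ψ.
cos ψ = ±√(1 - sin²ψ) = -0.9318 (negative in QII)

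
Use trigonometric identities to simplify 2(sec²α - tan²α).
2(sec²α - tan²α) = 2 (using Pythagorean identity)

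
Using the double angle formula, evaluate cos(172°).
cos(172°) = cos²86° - sin²86° = -0.9903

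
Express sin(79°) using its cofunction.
sin(79°) = cos(90° - 79°) = cos(11°)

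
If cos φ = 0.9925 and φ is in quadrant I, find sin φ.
sin φ = 0.1222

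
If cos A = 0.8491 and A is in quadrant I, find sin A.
sin A = 0.5282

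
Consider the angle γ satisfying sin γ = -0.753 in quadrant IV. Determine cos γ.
cos γ = √(1 - sin²γ) = 0.658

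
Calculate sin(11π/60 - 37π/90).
sin(11π/60 - 37π/90) = sin 11π/60 cos 37π/90 - cos 11π/60 sin 37π/90 = -0.6561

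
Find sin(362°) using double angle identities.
sin(362°) = 2 sin 181° cos 181° = 0.0349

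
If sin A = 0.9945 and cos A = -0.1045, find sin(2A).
sin(2A) = 2 sin A cos A = -0.2079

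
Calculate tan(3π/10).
tan(3π/10) = 1.376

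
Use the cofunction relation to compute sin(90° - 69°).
sin(90° - 69°) = cos(69°) = 0.3584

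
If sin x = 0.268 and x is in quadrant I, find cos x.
cos x = 0.9634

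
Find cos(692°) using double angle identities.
cos(692°) = cos²346° - sin²346° = 0.8829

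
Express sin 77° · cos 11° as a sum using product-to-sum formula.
sin 77° cos 11° = (1/2)[sin(77°+11°) + sin(77°-11°)]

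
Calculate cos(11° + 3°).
cos(11° + 3°) = cos 11° cos 3° - sin 11° sin 3° = 0.9703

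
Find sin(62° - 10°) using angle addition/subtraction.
sin(62° - 10°) = sin 62° cos 10° - cos 62° sin 10° = 0.788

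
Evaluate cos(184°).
cos(184°) = -0.9976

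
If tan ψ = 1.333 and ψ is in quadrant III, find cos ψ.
cos ψ = -0.6001 (using tan²ψ + 1 = sec²ψ)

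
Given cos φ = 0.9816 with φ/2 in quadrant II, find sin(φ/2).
sin(φ/2) = ±√((1 - cos φ)/2); positive since φ/2 ∈ QII, so sin(φ/2) = 0.09592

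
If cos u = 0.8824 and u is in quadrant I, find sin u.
sin u = 0.4705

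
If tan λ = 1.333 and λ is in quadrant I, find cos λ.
cos λ = 0.6001 (using tan²λ + 1 = sec²λ)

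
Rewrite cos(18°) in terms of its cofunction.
cos(18°) = sin(90° - 18°) = sin(72°)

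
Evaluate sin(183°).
sin(183°) = -0.05234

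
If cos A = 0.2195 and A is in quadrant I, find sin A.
sin A = 0.9756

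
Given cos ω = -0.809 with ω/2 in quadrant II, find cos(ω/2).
cos(ω/2) = ±√((1 + cos ω)/2); negative since ω/2 ∈ QII, so cos(ω/2) = -0.309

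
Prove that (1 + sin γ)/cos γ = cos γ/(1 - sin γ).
LHS = (1 + sin γ)(1 - sin γ) / (cos γ(1 - sin γ)) = (1 - sin²γ) / (cos γ(1 - sin γ)) = cos²γ / (cos γ(1 - sin γ)) = cos γ/(1 - sin γ) = RHS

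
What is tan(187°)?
tan(187°) = 0.1228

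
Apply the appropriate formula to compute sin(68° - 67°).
sin(68° - 67°) = sin 68° cos 67° - cos 68° sin 67° = 0.01745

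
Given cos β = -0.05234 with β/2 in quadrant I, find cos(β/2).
cos(β/2) = ±√((1 + cos β)/2); positive since β/2 ∈ QI, so cos(β/2) = 0.6884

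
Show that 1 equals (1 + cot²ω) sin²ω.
RHS = csc²ω · sin²ω = (1/sin²ω) · sin²ω = 1 = LHS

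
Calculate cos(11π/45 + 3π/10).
cos(11π/45 + 3π/10) = cos 11π/45 cos 3π/10 - sin 11π/45 sin 3π/10 = -0.1392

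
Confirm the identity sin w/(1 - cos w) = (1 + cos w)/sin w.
LHS = sin w(1 + cos w) / ((1 - cos w)(1 + cos w)) = sin w(1 + cos w) / (1 - cos²w) = sin w(1 + cos w) / sin²w = (1 + cos w)/sin w = RHS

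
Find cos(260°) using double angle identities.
cos(260°) = cos²130° - sin²130° = -0.1736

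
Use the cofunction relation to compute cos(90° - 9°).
cos(90° - 9°) = sin(9°) = 0.1564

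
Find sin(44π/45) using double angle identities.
sin(44π/45) = 2 sin 22π/45 cos 22π/45 = 0.06976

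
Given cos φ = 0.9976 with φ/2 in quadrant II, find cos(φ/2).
cos(φ/2) = ±√((1 + cos φ)/2); negative since φ/2 ∈ QII, so cos(φ/2) = -0.9994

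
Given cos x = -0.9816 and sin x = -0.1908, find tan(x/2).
tan(x/2) = sin x / (1 + cos x) = -10.37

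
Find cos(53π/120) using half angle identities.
cos(53π/120) = √((1 + cos 53π/60)/2) = 0.1822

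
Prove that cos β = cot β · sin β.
RHS = (cos β/sin β) · sin β = cos β = LHS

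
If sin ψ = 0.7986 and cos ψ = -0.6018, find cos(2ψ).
cos(2ψ) = cos²ψ - sin²ψ = -0.2756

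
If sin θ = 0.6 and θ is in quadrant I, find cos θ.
cos θ = 0.8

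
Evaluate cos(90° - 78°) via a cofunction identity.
cos(90° - 78°) = sin(78°) = 0.9781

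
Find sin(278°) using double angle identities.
sin(278°) = 2 sin 139° cos 139° = -0.9903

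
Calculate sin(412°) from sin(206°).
sin(412°) = 2 sin 206° cos 206° = 0.788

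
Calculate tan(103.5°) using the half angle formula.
tan(103.5°) = sin 207° / (1 + cos 207°) = -4.165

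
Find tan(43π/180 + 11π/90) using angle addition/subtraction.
tan(43π/180 + 11π/90) = (tan 43π/180 + tan 11π/90)/(1 - tan 43π/180 tan 11π/90) = 2.145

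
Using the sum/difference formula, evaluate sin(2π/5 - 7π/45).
sin(2π/5 - 7π/45) = sin 2π/5 cos 7π/45 - cos 2π/5 sin 7π/45 = 0.6947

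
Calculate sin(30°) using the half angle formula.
sin(30°) = √((1 - cos 60°)/2) = 1/2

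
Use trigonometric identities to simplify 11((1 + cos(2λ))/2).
11((1 + cos(2λ))/2) = 11(cos²λ) (using Power reduction)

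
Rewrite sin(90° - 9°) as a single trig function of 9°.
sin(90° - 9°) = cos(9°)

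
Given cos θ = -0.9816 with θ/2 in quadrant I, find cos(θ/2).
cos(θ/2) = ±√((1 + cos θ)/2); positive since θ/2 ∈ QI, so cos(θ/2) = 0.09592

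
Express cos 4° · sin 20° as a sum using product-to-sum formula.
cos 4° sin 20° = (1/2)[sin(4°+20°) - sin(4°-20°)]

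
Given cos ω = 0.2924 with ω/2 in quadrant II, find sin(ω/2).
sin(ω/2) = ±√((1 - cos ω)/2); positive since ω/2 ∈ QII, so sin(ω/2) = 0.5948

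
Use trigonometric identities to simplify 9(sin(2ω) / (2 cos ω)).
9(sin(2ω) / (2 cos ω)) = 9(sin ω) (using Double angle)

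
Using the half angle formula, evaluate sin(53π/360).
sin(53π/360) = √((1 - cos 53π/180)/2) = 0.4462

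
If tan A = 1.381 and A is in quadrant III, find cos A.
cos A = -0.5865 (using tan²A + 1 = sec²A)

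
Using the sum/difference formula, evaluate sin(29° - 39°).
sin(29° - 39°) = sin 29° cos 39° - cos 29° sin 39° = -0.1736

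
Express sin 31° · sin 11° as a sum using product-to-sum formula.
sin 31° sin 11° = (1/2)[cos(31°-11°) - cos(31°+11°)]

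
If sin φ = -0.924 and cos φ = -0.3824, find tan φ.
tan φ = sin φ / cos φ = 2.416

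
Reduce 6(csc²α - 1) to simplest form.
6(csc²α - 1) = 6(cot²α) (using Pythagorean identity)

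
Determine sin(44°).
sin(44°) = 0.6947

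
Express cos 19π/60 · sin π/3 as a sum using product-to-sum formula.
cos 19π/60 sin π/3 = (1/2)[sin(19π/60+π/3) - sin(19π/60-π/3)]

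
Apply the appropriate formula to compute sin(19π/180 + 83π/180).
sin(19π/180 + 83π/180) = sin 19π/180 cos 83π/180 + cos 19π/180 sin 83π/180 = 0.9781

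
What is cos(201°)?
cos(201°) = -0.9336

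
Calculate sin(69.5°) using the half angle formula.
sin(69.5°) = √((1 - cos 139°)/2) = 0.9367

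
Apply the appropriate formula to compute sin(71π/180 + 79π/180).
sin(71π/180 + 79π/180) = sin 71π/180 cos 79π/180 + cos 71π/180 sin 79π/180 = 1/2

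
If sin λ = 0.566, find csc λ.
csc λ = 1/sin λ = 1.767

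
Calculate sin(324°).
sin(324°) = -0.5878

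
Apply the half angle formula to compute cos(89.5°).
cos(89.5°) = √((1 + cos 179°)/2) = 0.008727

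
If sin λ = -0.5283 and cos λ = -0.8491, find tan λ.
tan λ = sin λ / cos λ = 0.6222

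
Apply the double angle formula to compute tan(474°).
tan(474°) = 2 tan 237° / (1 - tan²237°) = -2.246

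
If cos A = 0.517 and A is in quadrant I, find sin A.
sin A = 0.856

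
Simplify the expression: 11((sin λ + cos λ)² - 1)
11((sin λ + cos λ)² - 1) = 11(sin(2λ)) (using Pythagorean + double angle)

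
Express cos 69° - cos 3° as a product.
cos 69° - cos 3° = -2 sin(36°) sin(33°)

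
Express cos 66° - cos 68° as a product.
cos 66° - cos 68° = -2 sin(67°) sin(-1°)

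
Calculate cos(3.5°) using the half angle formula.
cos(3.5°) = √((1 + cos 7°)/2) = 0.9981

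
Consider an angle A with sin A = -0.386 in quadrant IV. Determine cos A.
cos A = √(1 - sin²A) = 0.9225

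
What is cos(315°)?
cos(315°) = √2/2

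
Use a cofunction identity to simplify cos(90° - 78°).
cos(90° - 78°) = sin(78°)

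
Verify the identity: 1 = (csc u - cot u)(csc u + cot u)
RHS = csc²u - cot²u = (1 + cot²u) - cot²u = 1 = LHS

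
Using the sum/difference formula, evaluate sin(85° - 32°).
sin(85° - 32°) = sin 85° cos 32° - cos 85° sin 32° = 0.7986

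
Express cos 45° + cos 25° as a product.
cos 45° + cos 25° = 2 cos(35°) cos(10°)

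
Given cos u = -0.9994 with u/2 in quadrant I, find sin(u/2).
sin(u/2) = ±√((1 - cos u)/2); positive since u/2 ∈ QI, so sin(u/2) = 0.9998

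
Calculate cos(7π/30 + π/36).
cos(7π/30 + π/36) = cos 7π/30 cos π/36 - sin 7π/30 sin π/36 = 0.682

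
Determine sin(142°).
sin(142°) = 0.6157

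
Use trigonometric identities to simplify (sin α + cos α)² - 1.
(sin α + cos α)² - 1 = sin(2α) (using Pythagorean + double angle)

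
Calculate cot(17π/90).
cot(17π/90) = 1.483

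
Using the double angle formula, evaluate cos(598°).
cos(598°) = cos²299° - sin²299° = -0.5299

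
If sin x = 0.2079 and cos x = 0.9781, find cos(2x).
cos(2x) = cos²x - sin²x = 0.9135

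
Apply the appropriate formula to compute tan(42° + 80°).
tan(42° + 80°) = (tan 42° + tan 80°)/(1 - tan 42° tan 80°) = -1.6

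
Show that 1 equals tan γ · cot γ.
RHS = (sin γ/cos γ) · (cos γ/sin γ) = 1 = LHS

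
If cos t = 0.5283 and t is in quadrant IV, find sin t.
sin t = -0.8491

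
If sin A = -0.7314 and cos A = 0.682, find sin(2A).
sin(2A) = 2 sin A cos A = -0.9976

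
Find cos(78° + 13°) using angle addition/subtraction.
cos(78° + 13°) = cos 78° cos 13° - sin 78° sin 13° = -0.01745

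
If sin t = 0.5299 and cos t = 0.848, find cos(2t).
cos(2t) = cos²t - sin²t = 0.4383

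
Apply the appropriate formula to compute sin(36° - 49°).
sin(36° - 49°) = sin 36° cos 49° - cos 36° sin 49° = -0.225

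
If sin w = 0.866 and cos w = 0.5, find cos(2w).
cos(2w) = cos²w - sin²w = -0.5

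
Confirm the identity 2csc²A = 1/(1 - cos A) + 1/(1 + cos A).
RHS = [(1 + cos A) + (1 - cos A)] / [(1 - cos A)(1 + cos A)] = 2/(1 - cos²A) = 2/sin²A = 2csc²A = LHS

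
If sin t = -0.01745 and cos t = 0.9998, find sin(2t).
sin(2t) = 2 sin t cos t = -0.03489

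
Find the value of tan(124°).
tan(124°) = -1.483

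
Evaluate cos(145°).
cos(145°) = -0.8192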